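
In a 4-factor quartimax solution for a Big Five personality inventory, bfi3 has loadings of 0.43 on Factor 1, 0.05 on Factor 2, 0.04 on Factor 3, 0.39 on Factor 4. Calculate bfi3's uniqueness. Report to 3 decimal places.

0.659

h² = 0.43² + 0.05² + 0.04² + 0.39² = 0.1849 + 0.0025 + 0.0016 + 0.1521 = 0.3411
Uniqueness u² = 1 − h² = 1 − 0.3411 = 0.6589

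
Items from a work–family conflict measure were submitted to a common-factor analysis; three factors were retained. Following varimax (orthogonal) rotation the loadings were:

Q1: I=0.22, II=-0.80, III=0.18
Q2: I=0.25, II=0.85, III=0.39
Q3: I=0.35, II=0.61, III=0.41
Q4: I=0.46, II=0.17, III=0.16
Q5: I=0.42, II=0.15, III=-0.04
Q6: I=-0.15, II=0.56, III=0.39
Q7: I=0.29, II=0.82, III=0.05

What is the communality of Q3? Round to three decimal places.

h² = 0.35² + 0.61² + 0.41² = 0.1225 + 0.3721 + 0.1681 = 0.6627

0.663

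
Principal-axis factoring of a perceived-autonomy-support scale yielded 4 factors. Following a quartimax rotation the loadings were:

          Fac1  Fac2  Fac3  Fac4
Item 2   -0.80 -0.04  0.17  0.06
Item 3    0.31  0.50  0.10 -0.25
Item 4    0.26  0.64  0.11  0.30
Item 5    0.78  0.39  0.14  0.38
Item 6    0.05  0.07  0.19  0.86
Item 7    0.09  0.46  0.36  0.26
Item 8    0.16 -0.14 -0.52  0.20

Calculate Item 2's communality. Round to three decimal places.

0.674

h² = (-0.80)² + (-0.04)² + 0.17² + 0.06² = 0.6400 + 0.0016 + 0.0289 + 0.0036 = 0.6741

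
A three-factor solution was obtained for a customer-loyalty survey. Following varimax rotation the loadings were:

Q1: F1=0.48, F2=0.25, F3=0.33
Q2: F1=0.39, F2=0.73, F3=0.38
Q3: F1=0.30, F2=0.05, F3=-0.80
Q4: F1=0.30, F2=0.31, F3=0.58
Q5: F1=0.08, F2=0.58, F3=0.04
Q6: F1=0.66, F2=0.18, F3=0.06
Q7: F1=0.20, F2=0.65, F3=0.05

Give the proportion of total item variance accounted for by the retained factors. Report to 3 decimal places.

SS loadings by factor: 1.0445, 1.4853, 1.2374; total = 3.7672.
Total variance with 7 standardized items is 7, so the solution explains 3.7672/7 = 0.5382.

0.538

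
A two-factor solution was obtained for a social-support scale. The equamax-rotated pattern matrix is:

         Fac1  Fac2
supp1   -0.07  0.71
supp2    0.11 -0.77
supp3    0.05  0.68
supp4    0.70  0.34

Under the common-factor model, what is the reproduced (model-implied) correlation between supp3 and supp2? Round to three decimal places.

r̂ = Σ λ_i·λ_j across factors = (0.05)(0.11) + (0.68)(-0.77)
  = +0.0055 -0.5236 = -0.5181

-0.518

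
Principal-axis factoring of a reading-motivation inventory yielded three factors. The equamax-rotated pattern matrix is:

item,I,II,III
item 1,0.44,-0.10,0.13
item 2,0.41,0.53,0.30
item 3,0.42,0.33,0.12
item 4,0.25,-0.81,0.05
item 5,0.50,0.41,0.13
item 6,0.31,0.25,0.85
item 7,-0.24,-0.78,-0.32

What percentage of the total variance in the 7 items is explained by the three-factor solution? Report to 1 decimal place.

SS loadings by factor: 1.0043, 1.8949, 0.9656; total = 3.8648.
Total variance with 7 standardized items is 7, so the solution explains 3.8648/7 = 0.5521 = 55.21%.

55.2%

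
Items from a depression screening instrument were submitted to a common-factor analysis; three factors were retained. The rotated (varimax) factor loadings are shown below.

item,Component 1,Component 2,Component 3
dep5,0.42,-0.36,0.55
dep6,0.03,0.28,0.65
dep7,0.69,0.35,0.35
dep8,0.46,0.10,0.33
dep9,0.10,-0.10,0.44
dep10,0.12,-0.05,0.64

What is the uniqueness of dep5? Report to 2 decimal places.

0.39

h² = 0.42² + (-0.36)² + 0.55² = 0.1764 + 0.1296 + 0.3025 = 0.6085
Uniqueness u² = 1 − h² = 1 − 0.6085 = 0.3915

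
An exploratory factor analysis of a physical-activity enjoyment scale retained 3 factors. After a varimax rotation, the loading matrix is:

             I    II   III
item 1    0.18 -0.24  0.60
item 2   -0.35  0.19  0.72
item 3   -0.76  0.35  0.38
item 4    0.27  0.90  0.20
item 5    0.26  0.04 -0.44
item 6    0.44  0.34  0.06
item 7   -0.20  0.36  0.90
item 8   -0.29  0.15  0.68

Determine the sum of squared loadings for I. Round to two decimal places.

SS loadings for I = 0.18² + (-0.35)² + (-0.76)² + 0.27² + 0.26² + 0.44² + (-0.20)² + (-0.29)² = 0.0324 + 0.1225 + 0.5776 + 0.0729 + 0.0676 + 0.1936 + 0.0400 + 0.0841 = 1.1907

1.19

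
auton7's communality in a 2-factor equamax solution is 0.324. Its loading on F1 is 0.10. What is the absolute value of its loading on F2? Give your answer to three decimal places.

0.560

Under orthogonal rotation h² = Σλ², so λ_F2² = h² − (0.0100) = 0.324 − 0.0100 = 0.3140.
|λ| = √0.3140 = 0.5604.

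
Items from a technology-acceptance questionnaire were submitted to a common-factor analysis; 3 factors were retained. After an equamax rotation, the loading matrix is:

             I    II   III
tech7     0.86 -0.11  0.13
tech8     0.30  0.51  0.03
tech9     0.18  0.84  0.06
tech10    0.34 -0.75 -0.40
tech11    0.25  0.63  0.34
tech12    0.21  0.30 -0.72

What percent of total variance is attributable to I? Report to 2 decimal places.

SS loadings for I = 0.86² + 0.30² + 0.18² + 0.34² + 0.25² + 0.21² = 1.0842
With 6 standardized items, total variance = 6. Proportion = 1.0842/6 = 0.1807 → 18.07%.

18.07%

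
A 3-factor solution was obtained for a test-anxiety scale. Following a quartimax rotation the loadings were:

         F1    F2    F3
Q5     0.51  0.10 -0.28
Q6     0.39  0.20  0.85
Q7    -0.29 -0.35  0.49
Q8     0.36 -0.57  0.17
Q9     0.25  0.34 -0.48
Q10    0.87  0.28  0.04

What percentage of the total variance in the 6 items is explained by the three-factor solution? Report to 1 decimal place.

57.3%

SS loadings by factor: 1.4453, 0.6914, 1.3019; total = 3.4386.
Total variance with 6 standardized items is 6, so the solution explains 3.4386/6 = 0.5731 = 57.31%.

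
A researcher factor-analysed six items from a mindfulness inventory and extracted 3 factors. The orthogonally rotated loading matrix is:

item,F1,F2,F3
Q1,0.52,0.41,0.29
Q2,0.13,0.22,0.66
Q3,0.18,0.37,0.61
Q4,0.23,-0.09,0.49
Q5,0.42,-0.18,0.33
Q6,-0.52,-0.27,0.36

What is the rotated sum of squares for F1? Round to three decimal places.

SS loadings for F1 = 0.52² + 0.13² + 0.18² + 0.23² + 0.42² + (-0.52)² = 0.2704 + 0.0169 + 0.0324 + 0.0529 + 0.1764 + 0.2704 = 0.8194

0.819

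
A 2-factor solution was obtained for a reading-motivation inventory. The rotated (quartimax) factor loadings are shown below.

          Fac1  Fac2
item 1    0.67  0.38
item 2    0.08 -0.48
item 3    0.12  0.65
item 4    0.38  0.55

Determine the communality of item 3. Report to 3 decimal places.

h² = 0.12² + 0.65² = 0.0144 + 0.4225 = 0.4369

0.437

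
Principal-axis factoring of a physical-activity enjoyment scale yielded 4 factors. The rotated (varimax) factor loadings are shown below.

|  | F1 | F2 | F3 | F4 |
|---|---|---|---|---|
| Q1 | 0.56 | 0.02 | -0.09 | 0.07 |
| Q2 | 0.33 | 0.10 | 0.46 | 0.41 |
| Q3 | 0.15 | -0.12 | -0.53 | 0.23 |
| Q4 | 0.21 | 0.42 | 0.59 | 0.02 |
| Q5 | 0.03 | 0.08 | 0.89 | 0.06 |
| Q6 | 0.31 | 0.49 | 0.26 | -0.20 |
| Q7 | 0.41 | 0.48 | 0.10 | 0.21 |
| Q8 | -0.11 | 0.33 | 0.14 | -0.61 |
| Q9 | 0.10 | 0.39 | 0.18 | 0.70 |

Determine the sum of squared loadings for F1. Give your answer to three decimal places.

SS loadings for F1 = 0.56² + 0.33² + 0.15² + 0.21² + 0.03² + 0.31² + 0.41² + (-0.11)² + 0.10² = 0.3136 + 0.1089 + 0.0225 + 0.0441 + 0.0009 + 0.0961 + 0.1681 + 0.0121 + 0.0100 = 0.7763

0.776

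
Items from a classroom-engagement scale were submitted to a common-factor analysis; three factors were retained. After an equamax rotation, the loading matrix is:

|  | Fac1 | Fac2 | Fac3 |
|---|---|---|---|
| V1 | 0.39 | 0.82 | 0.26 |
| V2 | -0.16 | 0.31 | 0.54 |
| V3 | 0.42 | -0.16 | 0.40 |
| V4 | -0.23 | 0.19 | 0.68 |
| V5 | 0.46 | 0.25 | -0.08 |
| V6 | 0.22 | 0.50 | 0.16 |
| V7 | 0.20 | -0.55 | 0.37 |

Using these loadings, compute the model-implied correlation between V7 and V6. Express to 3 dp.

-0.172

r̂ = Σ λ_i·λ_j across factors = (0.20)(0.22) + (-0.55)(0.50) + (0.37)(0.16)
  = +0.0440 -0.2750 +0.0592 = -0.1718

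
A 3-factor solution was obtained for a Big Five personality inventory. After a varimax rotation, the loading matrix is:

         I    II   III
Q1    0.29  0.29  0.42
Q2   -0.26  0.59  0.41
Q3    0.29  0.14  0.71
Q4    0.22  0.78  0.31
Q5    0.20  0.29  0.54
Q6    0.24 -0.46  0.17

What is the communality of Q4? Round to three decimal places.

0.753

h² = 0.22² + 0.78² + 0.31² = 0.0484 + 0.6084 + 0.0961 = 0.7529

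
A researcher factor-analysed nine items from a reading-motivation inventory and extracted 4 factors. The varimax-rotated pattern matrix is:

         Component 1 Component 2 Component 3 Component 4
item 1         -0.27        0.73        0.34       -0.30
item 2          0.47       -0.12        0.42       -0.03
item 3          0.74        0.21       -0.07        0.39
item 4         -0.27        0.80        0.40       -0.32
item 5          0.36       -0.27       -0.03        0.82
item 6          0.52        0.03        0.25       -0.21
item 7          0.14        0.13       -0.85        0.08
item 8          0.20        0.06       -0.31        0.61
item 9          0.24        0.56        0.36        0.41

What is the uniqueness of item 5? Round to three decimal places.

0.124

h² = 0.36² + (-0.27)² + (-0.03)² + 0.82² = 0.1296 + 0.0729 + 0.0009 + 0.6724 = 0.8758
Uniqueness u² = 1 − h² = 1 − 0.8758 = 0.1242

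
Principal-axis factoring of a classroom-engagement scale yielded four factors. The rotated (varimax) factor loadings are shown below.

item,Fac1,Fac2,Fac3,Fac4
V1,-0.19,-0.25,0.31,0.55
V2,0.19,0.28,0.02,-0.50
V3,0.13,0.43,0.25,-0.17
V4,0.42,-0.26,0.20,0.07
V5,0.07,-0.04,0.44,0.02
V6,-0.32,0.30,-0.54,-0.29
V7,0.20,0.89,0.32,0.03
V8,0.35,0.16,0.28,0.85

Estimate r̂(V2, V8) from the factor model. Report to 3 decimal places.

-0.308

r̂ = Σ λ_i·λ_j across factors = (0.19)(0.35) + (0.28)(0.16) + (0.02)(0.28) + (-0.50)(0.85)
  = +0.0665 +0.0448 +0.0056 -0.4250 = -0.3081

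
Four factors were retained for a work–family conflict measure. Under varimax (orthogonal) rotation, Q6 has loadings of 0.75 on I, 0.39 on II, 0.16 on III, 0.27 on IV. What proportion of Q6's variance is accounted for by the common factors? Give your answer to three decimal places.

h² = 0.75² + 0.39² + 0.16² + 0.27² = 0.5625 + 0.1521 + 0.0256 + 0.0729 = 0.8131

0.813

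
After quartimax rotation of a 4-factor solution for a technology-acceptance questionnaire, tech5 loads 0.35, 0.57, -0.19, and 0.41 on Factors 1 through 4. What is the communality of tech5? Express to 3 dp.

h² = 0.35² + 0.57² + (-0.19)² + 0.41² = 0.1225 + 0.3249 + 0.0361 + 0.1681 = 0.6516

0.652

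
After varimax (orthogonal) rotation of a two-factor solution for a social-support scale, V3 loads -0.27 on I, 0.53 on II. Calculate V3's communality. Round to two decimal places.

0.35

h² = (-0.27)² + 0.53² = 0.0729 + 0.2809 = 0.3538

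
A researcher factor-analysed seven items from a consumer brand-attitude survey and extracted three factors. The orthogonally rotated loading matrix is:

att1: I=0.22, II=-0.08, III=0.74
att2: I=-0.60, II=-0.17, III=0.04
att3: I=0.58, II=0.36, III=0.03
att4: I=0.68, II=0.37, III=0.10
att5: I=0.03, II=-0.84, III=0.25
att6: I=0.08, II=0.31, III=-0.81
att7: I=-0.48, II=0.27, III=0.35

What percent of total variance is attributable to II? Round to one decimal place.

SS loadings for II = (-0.08)² + (-0.17)² + 0.36² + 0.37² + (-0.84)² + 0.31² + 0.27² = 1.1764
With 7 standardized items, total variance = 7. Proportion = 1.1764/7 = 0.1681 → 16.81%.

16.8%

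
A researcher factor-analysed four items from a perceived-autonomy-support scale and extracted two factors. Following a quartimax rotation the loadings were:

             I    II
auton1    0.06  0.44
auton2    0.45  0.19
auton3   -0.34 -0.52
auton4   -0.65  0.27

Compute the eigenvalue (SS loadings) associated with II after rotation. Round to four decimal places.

0.5730

SS loadings for II = 0.44² + 0.19² + (-0.52)² + 0.27² = 0.1936 + 0.0361 + 0.2704 + 0.0729 = 0.5730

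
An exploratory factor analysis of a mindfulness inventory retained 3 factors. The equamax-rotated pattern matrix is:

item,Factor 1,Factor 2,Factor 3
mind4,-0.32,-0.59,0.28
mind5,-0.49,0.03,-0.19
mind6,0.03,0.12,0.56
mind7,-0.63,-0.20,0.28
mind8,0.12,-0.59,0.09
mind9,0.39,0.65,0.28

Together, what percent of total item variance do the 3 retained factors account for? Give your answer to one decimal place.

44.6%

SS loadings by factor: 0.9068, 1.1740, 0.5930; total = 2.6738.
Total variance with 6 standardized items is 6, so the solution explains 2.6738/6 = 0.4456 = 44.56%.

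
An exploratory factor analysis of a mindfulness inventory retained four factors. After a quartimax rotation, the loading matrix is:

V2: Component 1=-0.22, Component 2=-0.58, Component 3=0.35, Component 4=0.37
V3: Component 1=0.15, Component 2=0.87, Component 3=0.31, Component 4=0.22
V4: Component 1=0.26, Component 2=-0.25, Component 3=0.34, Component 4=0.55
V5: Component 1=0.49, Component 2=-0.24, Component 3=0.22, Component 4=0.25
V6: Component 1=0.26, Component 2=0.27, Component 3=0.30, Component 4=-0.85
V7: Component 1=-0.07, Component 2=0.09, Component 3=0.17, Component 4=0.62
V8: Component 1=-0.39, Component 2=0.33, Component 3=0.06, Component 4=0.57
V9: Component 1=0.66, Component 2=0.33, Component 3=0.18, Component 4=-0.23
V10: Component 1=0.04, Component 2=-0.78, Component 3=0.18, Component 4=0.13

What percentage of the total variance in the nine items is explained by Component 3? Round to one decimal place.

6.3%

SS loadings for Component 3 = 0.35² + 0.31² + 0.34² + 0.22² + 0.30² + 0.17² + 0.06² + 0.18² + 0.18² = 0.5699
With 9 standardized items, total variance = 9. Proportion = 0.5699/9 = 0.0633 → 6.33%.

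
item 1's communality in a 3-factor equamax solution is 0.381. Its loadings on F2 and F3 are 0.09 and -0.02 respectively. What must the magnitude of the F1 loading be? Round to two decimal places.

0.61

Under orthogonal rotation h² = Σλ², so λ_F1² = h² − (0.0085) = 0.381 − 0.0085 = 0.3725.
|λ| = √0.3725 = 0.6103.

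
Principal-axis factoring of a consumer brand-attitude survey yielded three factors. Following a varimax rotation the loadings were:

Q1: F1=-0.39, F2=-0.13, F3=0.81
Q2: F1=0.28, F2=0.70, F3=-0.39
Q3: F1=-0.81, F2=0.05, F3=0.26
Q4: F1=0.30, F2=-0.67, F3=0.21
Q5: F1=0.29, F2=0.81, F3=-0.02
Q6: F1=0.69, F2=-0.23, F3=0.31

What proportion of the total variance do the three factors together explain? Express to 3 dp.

Communalities: 0.8251, 0.7205, 0.7262, 0.5830, 0.7406, 0.6251; Σh² = 4.2205.
Total variance with 6 standardized items is 6, so the solution explains 4.2205/6 = 0.7034.

0.703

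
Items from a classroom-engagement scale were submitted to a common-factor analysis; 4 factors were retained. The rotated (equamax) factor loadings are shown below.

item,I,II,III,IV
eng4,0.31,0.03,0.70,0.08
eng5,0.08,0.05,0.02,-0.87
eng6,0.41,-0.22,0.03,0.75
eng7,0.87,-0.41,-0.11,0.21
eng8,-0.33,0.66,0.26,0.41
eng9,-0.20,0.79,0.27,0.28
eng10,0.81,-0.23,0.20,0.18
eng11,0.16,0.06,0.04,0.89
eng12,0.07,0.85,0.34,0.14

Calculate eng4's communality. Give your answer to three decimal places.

0.593

h² = 0.31² + 0.03² + 0.70² + 0.08² = 0.0961 + 0.0009 + 0.4900 + 0.0064 = 0.5934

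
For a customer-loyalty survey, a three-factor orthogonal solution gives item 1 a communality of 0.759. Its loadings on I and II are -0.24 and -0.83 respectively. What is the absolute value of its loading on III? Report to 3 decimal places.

Under orthogonal rotation h² = Σλ², so λ_III² = h² − (0.7465) = 0.759 − 0.7465 = 0.0125.
|λ| = √0.0125 = 0.1118.

0.112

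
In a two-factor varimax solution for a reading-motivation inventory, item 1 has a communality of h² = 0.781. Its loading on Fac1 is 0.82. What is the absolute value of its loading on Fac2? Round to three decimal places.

Under orthogonal rotation h² = Σλ², so λ_Fac2² = h² − (0.6724) = 0.781 − 0.6724 = 0.1086.
|λ| = √0.1086 = 0.3295.

0.330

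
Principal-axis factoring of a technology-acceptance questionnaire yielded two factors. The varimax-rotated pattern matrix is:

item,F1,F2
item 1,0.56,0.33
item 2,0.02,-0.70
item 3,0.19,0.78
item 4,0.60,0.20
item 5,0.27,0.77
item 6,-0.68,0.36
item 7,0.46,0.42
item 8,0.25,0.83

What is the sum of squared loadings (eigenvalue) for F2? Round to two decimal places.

SS loadings for F2 = 0.33² + (-0.70)² + 0.78² + 0.20² + 0.77² + 0.36² + 0.42² + 0.83² = 0.1089 + 0.4900 + 0.6084 + 0.0400 + 0.5929 + 0.1296 + 0.1764 + 0.6889 = 2.8351

2.84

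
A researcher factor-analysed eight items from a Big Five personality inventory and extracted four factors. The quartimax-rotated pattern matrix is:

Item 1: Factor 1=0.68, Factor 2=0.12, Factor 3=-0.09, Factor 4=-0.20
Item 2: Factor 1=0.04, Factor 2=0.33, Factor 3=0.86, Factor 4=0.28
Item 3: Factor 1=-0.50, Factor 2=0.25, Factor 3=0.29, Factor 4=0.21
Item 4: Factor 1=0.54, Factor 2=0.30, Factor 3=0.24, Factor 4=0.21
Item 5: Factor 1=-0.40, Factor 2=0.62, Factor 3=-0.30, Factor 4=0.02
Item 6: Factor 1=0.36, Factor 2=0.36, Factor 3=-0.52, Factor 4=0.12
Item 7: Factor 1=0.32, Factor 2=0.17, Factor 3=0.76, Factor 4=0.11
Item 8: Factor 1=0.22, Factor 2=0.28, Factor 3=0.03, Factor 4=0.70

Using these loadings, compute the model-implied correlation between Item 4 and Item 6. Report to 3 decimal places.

0.203

r̂ = Σ λ_i·λ_j across factors = (0.54)(0.36) + (0.30)(0.36) + (0.24)(-0.52) + (0.21)(0.12)
  = +0.1944 +0.1080 -0.1248 +0.0252 = 0.2028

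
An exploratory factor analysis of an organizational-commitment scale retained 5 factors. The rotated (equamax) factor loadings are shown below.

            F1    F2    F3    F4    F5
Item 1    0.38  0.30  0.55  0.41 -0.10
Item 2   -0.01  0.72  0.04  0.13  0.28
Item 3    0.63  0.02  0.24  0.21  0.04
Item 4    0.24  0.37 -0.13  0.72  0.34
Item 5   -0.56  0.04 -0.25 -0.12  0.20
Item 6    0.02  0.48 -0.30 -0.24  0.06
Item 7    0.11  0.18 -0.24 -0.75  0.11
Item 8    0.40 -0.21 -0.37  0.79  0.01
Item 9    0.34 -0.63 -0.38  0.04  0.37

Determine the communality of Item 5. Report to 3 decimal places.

h² = (-0.56)² + 0.04² + (-0.25)² + (-0.12)² + 0.20² = 0.3136 + 0.0016 + 0.0625 + 0.0144 + 0.0400 = 0.4321

0.432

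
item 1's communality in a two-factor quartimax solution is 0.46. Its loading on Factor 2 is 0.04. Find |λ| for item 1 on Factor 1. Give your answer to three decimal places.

Under orthogonal rotation h² = Σλ², so λ_Factor 1² = h² − (0.0016) = 0.46 − 0.0016 = 0.4584.
|λ| = √0.4584 = 0.6771.

0.677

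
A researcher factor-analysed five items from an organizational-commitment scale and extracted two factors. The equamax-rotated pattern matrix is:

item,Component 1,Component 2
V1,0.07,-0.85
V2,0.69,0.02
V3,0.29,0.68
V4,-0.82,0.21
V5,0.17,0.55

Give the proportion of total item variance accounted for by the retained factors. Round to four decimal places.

0.5597

Communalities: 0.7274, 0.4765, 0.5465, 0.7165, 0.3314; Σh² = 2.7983.
Total variance with 5 standardized items is 5, so the solution explains 2.7983/5 = 0.5597.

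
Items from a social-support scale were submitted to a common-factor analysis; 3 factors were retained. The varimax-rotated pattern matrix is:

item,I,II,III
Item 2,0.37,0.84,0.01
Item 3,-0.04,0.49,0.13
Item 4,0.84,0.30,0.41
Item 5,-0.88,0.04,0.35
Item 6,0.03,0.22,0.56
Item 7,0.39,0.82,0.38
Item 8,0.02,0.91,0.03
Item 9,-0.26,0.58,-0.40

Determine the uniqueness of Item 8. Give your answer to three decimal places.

0.171

h² = 0.02² + 0.91² + 0.03² = 0.0004 + 0.8281 + 0.0009 = 0.8294
Uniqueness u² = 1 − h² = 1 − 0.8294 = 0.1706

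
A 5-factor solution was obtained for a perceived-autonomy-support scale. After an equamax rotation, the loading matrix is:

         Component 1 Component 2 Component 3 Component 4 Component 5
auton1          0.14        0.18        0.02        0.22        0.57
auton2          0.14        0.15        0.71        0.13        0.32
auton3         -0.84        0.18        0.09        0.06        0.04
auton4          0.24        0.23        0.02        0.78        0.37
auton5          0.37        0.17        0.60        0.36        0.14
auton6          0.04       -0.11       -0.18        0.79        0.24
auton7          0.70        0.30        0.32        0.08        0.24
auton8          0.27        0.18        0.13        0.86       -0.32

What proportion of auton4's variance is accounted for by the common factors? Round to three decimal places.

h² = 0.24² + 0.23² + 0.02² + 0.78² + 0.37² = 0.0576 + 0.0529 + 0.0004 + 0.6084 + 0.1369 = 0.8562

0.856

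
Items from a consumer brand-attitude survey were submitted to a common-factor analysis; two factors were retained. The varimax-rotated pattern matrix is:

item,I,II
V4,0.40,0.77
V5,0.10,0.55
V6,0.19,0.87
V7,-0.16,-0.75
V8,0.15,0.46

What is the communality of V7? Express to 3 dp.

h² = (-0.16)² + (-0.75)² = 0.0256 + 0.5625 = 0.5881

0.588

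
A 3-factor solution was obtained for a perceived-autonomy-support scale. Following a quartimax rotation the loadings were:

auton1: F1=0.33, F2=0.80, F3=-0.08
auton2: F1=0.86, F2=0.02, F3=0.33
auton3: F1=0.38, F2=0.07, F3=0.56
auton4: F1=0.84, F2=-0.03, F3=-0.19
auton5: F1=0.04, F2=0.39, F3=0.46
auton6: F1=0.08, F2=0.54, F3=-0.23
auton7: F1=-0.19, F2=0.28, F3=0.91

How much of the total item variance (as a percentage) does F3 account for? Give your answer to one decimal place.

SS loadings for F3 = (-0.08)² + 0.33² + 0.56² + (-0.19)² + 0.46² + (-0.23)² + 0.91² = 1.5576
With 7 standardized items, total variance = 7. Proportion = 1.5576/7 = 0.2225 → 22.25%.

22.3%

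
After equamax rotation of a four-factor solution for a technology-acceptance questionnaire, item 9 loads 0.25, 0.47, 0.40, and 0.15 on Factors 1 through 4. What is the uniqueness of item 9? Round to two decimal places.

h² = 0.25² + 0.47² + 0.40² + 0.15² = 0.0625 + 0.2209 + 0.1600 + 0.0225 = 0.4659
Uniqueness u² = 1 − h² = 1 − 0.4659 = 0.5341

0.53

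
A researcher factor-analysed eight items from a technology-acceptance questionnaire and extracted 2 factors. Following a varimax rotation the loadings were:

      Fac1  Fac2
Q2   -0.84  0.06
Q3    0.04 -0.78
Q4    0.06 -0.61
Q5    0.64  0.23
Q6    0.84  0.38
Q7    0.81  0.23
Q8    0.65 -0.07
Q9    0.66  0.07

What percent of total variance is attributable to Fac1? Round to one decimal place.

SS loadings for Fac1 = (-0.84)² + 0.04² + 0.06² + 0.64² + 0.84² + 0.81² + 0.65² + 0.66² = 3.3402
With 8 standardized items, total variance = 8. Proportion = 3.3402/8 = 0.4175 → 41.75%.

41.8%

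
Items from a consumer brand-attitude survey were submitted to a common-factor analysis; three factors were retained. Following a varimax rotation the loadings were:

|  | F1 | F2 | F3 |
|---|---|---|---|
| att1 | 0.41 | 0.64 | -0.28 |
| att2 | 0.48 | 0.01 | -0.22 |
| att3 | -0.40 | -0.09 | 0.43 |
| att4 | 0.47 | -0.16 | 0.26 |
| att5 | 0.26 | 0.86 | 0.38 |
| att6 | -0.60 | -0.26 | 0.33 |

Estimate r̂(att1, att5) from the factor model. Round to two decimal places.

0.55

r̂ = Σ λ_i·λ_j across factors = (0.41)(0.26) + (0.64)(0.86) + (-0.28)(0.38)
  = +0.1066 +0.5504 -0.1064 = 0.5506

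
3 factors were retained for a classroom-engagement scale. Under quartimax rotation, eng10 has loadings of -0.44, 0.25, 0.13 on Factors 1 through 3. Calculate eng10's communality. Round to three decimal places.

h² = (-0.44)² + 0.25² + 0.13² = 0.1936 + 0.0625 + 0.0169 = 0.2730

0.273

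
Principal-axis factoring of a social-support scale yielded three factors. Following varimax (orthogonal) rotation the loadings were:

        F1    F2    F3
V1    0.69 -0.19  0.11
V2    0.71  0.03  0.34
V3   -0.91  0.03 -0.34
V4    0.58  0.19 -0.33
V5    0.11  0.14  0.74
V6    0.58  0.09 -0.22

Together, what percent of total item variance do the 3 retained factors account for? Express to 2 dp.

59.05%

SS loadings by factor: 2.4932, 0.1017, 0.9482; total = 3.5431.
Total variance with 6 standardized items is 6, so the solution explains 3.5431/6 = 0.5905 = 59.05%.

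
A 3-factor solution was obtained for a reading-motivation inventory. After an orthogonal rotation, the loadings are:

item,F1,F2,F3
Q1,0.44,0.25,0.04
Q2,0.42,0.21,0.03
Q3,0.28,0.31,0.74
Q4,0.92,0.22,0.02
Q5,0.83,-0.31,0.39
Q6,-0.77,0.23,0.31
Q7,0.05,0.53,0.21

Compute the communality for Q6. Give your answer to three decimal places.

h² = (-0.77)² + 0.23² + 0.31² = 0.5929 + 0.0529 + 0.0961 = 0.7419

0.742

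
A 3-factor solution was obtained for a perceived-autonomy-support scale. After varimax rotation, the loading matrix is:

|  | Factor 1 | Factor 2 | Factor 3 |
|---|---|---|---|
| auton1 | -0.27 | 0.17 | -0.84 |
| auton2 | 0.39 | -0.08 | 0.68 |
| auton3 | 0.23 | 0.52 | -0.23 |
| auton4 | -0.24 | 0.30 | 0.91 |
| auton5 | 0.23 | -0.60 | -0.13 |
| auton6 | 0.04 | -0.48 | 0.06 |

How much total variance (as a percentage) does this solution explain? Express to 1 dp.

Communalities: 0.8074, 0.6209, 0.3762, 0.9757, 0.4298, 0.2356; Σh² = 3.4456.
Total variance with 6 standardized items is 6, so the solution explains 3.4456/6 = 0.5743 = 57.43%.

57.4%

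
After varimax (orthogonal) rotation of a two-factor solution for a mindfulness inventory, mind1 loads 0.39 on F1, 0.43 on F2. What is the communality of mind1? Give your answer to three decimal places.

h² = 0.39² + 0.43² = 0.1521 + 0.1849 = 0.3370

0.337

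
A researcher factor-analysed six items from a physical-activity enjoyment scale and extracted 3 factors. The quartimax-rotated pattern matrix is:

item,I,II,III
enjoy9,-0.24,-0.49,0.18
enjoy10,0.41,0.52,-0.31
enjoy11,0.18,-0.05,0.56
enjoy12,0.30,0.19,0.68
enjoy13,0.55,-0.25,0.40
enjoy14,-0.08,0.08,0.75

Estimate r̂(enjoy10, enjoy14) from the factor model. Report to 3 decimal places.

r̂ = Σ λ_i·λ_j across factors = (0.41)(-0.08) + (0.52)(0.08) + (-0.31)(0.75)
  = -0.0328 +0.0416 -0.2325 = -0.2237

-0.224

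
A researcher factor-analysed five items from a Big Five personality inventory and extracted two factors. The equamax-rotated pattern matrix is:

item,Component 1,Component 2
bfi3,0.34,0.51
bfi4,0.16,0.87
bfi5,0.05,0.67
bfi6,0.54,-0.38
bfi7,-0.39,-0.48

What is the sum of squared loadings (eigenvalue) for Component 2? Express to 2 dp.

1.84

SS loadings for Component 2 = 0.51² + 0.87² + 0.67² + (-0.38)² + (-0.48)² = 0.2601 + 0.7569 + 0.4489 + 0.1444 + 0.2304 = 1.8407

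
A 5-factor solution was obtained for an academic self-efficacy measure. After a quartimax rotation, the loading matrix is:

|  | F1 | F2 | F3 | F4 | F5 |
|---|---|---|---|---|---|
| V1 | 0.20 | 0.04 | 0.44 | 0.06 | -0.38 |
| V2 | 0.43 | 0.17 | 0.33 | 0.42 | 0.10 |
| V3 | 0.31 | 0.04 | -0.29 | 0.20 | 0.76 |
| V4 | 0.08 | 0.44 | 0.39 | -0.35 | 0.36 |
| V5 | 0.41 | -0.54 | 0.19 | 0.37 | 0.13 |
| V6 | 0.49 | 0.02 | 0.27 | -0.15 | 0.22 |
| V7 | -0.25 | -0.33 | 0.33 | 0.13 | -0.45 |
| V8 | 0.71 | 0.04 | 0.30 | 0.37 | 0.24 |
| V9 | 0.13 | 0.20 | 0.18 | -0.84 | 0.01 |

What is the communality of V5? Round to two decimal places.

0.65

h² = 0.41² + (-0.54)² + 0.19² + 0.37² + 0.13² = 0.1681 + 0.2916 + 0.0361 + 0.1369 + 0.0169 = 0.6496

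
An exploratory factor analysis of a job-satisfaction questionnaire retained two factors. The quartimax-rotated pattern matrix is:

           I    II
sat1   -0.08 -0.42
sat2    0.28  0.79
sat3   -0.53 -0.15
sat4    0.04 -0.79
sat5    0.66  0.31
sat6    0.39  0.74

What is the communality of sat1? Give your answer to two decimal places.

0.18

h² = (-0.08)² + (-0.42)² = 0.0064 + 0.1764 = 0.1828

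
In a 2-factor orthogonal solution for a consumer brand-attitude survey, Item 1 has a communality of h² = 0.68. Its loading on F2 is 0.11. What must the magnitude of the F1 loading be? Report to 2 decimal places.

Under orthogonal rotation h² = Σλ², so λ_F1² = h² − (0.0121) = 0.68 − 0.0121 = 0.6679.
|λ| = √0.6679 = 0.8173.

0.82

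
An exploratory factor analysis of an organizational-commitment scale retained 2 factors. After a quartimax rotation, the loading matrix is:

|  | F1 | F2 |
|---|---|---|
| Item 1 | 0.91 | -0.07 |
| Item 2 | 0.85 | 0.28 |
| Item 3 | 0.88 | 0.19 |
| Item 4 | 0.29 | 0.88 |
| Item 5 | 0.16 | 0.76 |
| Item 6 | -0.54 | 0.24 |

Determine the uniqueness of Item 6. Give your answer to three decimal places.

h² = (-0.54)² + 0.24² = 0.2916 + 0.0576 = 0.3492
Uniqueness u² = 1 − h² = 1 − 0.3492 = 0.6508

0.651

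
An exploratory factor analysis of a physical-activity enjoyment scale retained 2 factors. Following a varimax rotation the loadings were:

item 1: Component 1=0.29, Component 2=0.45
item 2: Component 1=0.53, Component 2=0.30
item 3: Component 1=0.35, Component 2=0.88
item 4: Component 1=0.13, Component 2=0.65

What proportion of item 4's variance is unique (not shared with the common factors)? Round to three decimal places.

h² = 0.13² + 0.65² = 0.0169 + 0.4225 = 0.4394
Uniqueness u² = 1 − h² = 1 − 0.4394 = 0.5606

0.561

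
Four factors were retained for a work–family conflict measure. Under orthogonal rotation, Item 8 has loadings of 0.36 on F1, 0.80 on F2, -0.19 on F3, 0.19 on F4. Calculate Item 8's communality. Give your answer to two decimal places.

0.84

h² = 0.36² + 0.80² + (-0.19)² + 0.19² = 0.1296 + 0.6400 + 0.0361 + 0.0361 = 0.8418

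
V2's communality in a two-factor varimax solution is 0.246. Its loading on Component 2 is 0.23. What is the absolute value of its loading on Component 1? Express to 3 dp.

0.439

Under orthogonal rotation h² = Σλ², so λ_Component 1² = h² − (0.0529) = 0.246 − 0.0529 = 0.1931.
|λ| = √0.1931 = 0.4394.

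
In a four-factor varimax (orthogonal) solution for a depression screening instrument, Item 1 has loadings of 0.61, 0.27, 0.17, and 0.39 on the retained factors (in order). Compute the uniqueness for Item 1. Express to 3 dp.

h² = 0.61² + 0.27² + 0.17² + 0.39² = 0.3721 + 0.0729 + 0.0289 + 0.1521 = 0.6260
Uniqueness u² = 1 − h² = 1 − 0.6260 = 0.3740

0.374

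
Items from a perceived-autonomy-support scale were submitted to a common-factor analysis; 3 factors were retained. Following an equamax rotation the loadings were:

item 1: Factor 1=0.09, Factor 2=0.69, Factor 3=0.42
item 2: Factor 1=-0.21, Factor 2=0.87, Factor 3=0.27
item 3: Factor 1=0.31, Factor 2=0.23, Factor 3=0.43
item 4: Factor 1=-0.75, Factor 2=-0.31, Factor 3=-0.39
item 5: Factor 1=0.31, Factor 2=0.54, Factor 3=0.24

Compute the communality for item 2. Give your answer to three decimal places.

0.874

h² = (-0.21)² + 0.87² + 0.27² = 0.0441 + 0.7569 + 0.0729 = 0.8739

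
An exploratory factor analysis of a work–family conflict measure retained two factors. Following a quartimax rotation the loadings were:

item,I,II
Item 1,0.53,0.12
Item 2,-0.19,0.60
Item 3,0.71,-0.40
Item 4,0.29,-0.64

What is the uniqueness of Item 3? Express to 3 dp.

h² = 0.71² + (-0.40)² = 0.5041 + 0.1600 = 0.6641
Uniqueness u² = 1 − h² = 1 − 0.6641 = 0.3359

0.336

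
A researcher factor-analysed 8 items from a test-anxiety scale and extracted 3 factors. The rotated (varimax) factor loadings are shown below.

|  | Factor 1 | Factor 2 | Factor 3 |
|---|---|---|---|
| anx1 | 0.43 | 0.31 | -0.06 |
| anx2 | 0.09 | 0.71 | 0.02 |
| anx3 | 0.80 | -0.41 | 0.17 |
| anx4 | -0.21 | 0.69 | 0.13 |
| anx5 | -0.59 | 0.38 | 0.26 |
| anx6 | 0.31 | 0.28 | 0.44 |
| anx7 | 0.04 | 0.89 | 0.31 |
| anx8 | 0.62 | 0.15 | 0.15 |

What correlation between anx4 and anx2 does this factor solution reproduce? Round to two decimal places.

r̂ = Σ λ_i·λ_j across factors = (-0.21)(0.09) + (0.69)(0.71) + (0.13)(0.02)
  = -0.0189 +0.4899 +0.0026 = 0.4736

0.47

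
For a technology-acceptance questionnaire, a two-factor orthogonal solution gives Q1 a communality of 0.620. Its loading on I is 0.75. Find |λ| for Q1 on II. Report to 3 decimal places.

0.240

Under orthogonal rotation h² = Σλ², so λ_II² = h² − (0.5625) = 0.620 − 0.5625 = 0.0575.
|λ| = √0.0575 = 0.2398.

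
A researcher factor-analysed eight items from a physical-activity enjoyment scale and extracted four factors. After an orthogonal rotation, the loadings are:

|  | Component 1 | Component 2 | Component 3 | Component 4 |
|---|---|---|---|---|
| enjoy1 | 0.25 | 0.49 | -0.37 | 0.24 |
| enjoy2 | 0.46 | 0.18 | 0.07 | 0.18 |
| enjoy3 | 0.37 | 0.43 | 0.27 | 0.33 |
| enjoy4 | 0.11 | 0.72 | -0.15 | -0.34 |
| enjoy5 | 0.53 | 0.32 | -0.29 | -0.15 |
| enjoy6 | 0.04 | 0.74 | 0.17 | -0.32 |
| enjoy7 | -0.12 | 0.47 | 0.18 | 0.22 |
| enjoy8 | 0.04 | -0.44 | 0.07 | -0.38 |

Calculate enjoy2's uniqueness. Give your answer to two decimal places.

h² = 0.46² + 0.18² + 0.07² + 0.18² = 0.2116 + 0.0324 + 0.0049 + 0.0324 = 0.2813
Uniqueness u² = 1 − h² = 1 − 0.2813 = 0.7187

0.72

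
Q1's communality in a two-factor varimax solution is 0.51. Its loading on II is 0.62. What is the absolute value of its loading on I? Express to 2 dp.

0.35

Under orthogonal rotation h² = Σλ², so λ_I² = h² − (0.3844) = 0.51 − 0.3844 = 0.1256.
|λ| = √0.1256 = 0.3544.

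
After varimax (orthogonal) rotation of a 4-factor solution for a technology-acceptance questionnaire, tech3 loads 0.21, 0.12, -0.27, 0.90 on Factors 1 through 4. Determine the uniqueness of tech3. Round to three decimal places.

h² = 0.21² + 0.12² + (-0.27)² + 0.90² = 0.0441 + 0.0144 + 0.0729 + 0.8100 = 0.9414
Uniqueness u² = 1 − h² = 1 − 0.9414 = 0.0586

0.059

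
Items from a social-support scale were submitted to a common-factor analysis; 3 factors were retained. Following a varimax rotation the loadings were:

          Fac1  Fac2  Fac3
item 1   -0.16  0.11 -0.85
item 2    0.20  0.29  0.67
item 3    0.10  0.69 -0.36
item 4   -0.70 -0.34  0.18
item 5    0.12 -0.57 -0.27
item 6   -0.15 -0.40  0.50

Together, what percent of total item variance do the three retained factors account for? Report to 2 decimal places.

57.19%

SS loadings by factor: 0.6025, 1.1728, 1.6563; total = 3.4316.
Total variance with 6 standardized items is 6, so the solution explains 3.4316/6 = 0.5719 = 57.19%.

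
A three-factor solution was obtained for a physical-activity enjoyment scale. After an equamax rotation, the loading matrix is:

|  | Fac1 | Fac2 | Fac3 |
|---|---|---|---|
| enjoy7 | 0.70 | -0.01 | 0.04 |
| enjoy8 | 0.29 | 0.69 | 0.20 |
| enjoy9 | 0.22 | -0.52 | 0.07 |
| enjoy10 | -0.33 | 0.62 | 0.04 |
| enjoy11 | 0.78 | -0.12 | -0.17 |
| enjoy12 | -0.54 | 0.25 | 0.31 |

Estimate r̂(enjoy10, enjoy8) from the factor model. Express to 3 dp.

r̂ = Σ λ_i·λ_j across factors = (-0.33)(0.29) + (0.62)(0.69) + (0.04)(0.20)
  = -0.0957 +0.4278 +0.0080 = 0.3401

0.340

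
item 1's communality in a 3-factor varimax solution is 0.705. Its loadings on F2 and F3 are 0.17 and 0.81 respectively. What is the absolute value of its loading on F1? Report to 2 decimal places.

Under orthogonal rotation h² = Σλ², so λ_F1² = h² − (0.6850) = 0.705 − 0.6850 = 0.0200.
|λ| = √0.0200 = 0.1414.

0.14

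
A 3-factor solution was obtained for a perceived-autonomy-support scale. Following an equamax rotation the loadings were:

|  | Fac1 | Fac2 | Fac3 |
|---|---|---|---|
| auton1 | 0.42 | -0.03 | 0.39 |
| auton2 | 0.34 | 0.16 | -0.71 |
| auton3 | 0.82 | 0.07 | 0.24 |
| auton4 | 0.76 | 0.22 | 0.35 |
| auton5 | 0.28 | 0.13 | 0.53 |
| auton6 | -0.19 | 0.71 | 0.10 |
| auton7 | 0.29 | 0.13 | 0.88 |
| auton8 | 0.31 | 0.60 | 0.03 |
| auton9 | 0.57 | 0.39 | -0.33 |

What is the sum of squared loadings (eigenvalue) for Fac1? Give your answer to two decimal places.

SS loadings for Fac1 = 0.42² + 0.34² + 0.82² + 0.76² + 0.28² + (-0.19)² + 0.29² + 0.31² + 0.57² = 0.1764 + 0.1156 + 0.6724 + 0.5776 + 0.0784 + 0.0361 + 0.0841 + 0.0961 + 0.3249 = 2.1616

2.16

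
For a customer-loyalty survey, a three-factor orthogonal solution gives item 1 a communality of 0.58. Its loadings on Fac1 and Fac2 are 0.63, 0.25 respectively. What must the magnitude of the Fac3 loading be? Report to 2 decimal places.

Under orthogonal rotation h² = Σλ², so λ_Fac3² = h² − (0.4594) = 0.58 − 0.4594 = 0.1206.
|λ| = √0.1206 = 0.3473.

0.35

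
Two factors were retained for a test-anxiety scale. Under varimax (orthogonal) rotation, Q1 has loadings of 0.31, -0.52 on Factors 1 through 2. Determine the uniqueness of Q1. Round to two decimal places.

0.63

h² = 0.31² + (-0.52)² = 0.0961 + 0.2704 = 0.3665
Uniqueness u² = 1 − h² = 1 − 0.3665 = 0.6335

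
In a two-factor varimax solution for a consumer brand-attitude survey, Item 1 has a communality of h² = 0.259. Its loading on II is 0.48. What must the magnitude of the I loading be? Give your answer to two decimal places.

0.17

Under orthogonal rotation h² = Σλ², so λ_I² = h² − (0.2304) = 0.259 − 0.2304 = 0.0286.
|λ| = √0.0286 = 0.1691.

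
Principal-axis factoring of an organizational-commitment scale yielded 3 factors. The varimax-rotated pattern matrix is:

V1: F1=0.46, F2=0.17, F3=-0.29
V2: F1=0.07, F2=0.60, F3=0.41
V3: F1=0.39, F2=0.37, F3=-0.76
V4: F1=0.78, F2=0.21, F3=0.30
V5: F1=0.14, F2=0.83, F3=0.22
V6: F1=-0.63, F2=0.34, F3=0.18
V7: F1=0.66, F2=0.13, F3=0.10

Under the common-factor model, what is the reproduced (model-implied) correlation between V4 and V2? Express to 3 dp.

r̂ = Σ λ_i·λ_j across factors = (0.78)(0.07) + (0.21)(0.60) + (0.30)(0.41)
  = +0.0546 +0.1260 +0.1230 = 0.3036

0.304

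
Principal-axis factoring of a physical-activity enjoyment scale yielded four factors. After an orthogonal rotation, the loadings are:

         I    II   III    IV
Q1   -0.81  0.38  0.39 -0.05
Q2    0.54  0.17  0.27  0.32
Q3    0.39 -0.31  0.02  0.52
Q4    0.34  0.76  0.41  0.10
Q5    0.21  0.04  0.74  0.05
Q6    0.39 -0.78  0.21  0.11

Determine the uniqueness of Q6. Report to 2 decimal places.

0.18

h² = 0.39² + (-0.78)² + 0.21² + 0.11² = 0.1521 + 0.6084 + 0.0441 + 0.0121 = 0.8167
Uniqueness u² = 1 − h² = 1 − 0.8167 = 0.1833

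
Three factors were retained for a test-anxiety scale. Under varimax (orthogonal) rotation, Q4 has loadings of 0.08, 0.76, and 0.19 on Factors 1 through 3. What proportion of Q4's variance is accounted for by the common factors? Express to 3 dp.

0.620

h² = 0.08² + 0.76² + 0.19² = 0.0064 + 0.5776 + 0.0361 = 0.6201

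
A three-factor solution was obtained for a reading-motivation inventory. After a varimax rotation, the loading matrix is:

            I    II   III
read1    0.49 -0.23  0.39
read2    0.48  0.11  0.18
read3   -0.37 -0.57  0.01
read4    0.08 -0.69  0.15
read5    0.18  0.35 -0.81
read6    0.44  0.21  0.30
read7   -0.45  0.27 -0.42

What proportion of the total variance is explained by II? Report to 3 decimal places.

0.158

SS loadings for II = (-0.23)² + 0.11² + (-0.57)² + (-0.69)² + 0.35² + 0.21² + 0.27² = 1.1055
Proportion of variance = 1.1055 / 7 = 0.1579.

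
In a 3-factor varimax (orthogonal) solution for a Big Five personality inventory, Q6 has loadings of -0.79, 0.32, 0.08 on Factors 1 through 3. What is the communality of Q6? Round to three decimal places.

0.733

h² = (-0.79)² + 0.32² + 0.08² = 0.6241 + 0.1024 + 0.0064 = 0.7329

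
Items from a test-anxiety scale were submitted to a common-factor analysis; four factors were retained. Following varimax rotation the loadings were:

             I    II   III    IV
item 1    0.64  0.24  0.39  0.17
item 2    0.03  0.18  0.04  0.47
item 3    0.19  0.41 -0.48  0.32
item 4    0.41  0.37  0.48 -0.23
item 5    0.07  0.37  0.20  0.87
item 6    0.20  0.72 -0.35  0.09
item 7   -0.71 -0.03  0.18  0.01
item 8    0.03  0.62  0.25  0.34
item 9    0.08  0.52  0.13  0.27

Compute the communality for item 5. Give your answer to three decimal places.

0.939

h² = 0.07² + 0.37² + 0.20² + 0.87² = 0.0049 + 0.1369 + 0.0400 + 0.7569 = 0.9387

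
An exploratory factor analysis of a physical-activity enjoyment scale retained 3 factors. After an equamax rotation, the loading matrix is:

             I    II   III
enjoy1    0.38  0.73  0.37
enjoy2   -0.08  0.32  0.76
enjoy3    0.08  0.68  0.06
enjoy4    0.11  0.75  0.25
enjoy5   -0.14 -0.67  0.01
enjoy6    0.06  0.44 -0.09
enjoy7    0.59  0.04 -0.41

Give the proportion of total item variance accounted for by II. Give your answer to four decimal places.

SS loadings for II = 0.73² + 0.32² + 0.68² + 0.75² + (-0.67)² + 0.44² + 0.04² = 2.3043
Proportion of variance = 2.3043 / 7 = 0.3292.

0.3292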